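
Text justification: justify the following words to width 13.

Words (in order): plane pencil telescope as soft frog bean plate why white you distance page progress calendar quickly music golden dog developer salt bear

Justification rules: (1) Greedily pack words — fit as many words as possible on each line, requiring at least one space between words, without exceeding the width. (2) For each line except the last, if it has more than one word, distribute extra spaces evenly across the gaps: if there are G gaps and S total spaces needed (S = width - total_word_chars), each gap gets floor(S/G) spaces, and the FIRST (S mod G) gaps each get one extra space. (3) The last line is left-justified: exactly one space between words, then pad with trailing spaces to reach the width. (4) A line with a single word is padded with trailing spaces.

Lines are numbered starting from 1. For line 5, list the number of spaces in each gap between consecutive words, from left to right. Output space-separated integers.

Answer: 1 1

Derivation:
Line 1: ['plane', 'pencil'] (min_width=12, slack=1)
Line 2: ['telescope', 'as'] (min_width=12, slack=1)
Line 3: ['soft', 'frog'] (min_width=9, slack=4)
Line 4: ['bean', 'plate'] (min_width=10, slack=3)
Line 5: ['why', 'white', 'you'] (min_width=13, slack=0)
Line 6: ['distance', 'page'] (min_width=13, slack=0)
Line 7: ['progress'] (min_width=8, slack=5)
Line 8: ['calendar'] (min_width=8, slack=5)
Line 9: ['quickly', 'music'] (min_width=13, slack=0)
Line 10: ['golden', 'dog'] (min_width=10, slack=3)
Line 11: ['developer'] (min_width=9, slack=4)
Line 12: ['salt', 'bear'] (min_width=9, slack=4)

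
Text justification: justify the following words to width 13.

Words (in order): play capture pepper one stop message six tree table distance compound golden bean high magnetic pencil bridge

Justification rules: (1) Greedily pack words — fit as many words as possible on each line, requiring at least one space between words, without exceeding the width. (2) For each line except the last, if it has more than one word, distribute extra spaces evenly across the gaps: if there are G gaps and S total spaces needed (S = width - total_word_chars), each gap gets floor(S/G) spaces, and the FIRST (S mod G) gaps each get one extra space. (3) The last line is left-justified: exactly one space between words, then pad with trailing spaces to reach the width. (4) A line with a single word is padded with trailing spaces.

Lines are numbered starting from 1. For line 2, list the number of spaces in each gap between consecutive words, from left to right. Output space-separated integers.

Line 1: ['play', 'capture'] (min_width=12, slack=1)
Line 2: ['pepper', 'one'] (min_width=10, slack=3)
Line 3: ['stop', 'message'] (min_width=12, slack=1)
Line 4: ['six', 'tree'] (min_width=8, slack=5)
Line 5: ['table'] (min_width=5, slack=8)
Line 6: ['distance'] (min_width=8, slack=5)
Line 7: ['compound'] (min_width=8, slack=5)
Line 8: ['golden', 'bean'] (min_width=11, slack=2)
Line 9: ['high', 'magnetic'] (min_width=13, slack=0)
Line 10: ['pencil', 'bridge'] (min_width=13, slack=0)

Answer: 4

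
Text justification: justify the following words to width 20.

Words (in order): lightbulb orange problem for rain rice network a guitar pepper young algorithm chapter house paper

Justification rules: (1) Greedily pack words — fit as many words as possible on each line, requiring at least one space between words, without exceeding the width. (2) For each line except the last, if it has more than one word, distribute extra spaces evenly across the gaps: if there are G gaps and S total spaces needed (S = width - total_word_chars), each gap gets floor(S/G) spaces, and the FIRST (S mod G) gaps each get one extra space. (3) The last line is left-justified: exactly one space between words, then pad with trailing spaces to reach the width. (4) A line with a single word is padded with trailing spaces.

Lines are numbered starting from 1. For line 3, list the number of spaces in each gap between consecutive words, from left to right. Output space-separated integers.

Line 1: ['lightbulb', 'orange'] (min_width=16, slack=4)
Line 2: ['problem', 'for', 'rain'] (min_width=16, slack=4)
Line 3: ['rice', 'network', 'a'] (min_width=14, slack=6)
Line 4: ['guitar', 'pepper', 'young'] (min_width=19, slack=1)
Line 5: ['algorithm', 'chapter'] (min_width=17, slack=3)
Line 6: ['house', 'paper'] (min_width=11, slack=9)

Answer: 4 4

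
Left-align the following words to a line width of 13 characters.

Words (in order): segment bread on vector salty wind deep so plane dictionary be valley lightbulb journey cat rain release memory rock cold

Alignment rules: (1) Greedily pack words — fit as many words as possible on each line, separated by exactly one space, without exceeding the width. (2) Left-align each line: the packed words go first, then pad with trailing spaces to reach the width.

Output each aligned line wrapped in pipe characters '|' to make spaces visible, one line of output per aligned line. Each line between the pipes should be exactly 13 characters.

Answer: |segment bread|
|on vector    |
|salty wind   |
|deep so plane|
|dictionary be|
|valley       |
|lightbulb    |
|journey cat  |
|rain release |
|memory rock  |
|cold         |

Derivation:
Line 1: ['segment', 'bread'] (min_width=13, slack=0)
Line 2: ['on', 'vector'] (min_width=9, slack=4)
Line 3: ['salty', 'wind'] (min_width=10, slack=3)
Line 4: ['deep', 'so', 'plane'] (min_width=13, slack=0)
Line 5: ['dictionary', 'be'] (min_width=13, slack=0)
Line 6: ['valley'] (min_width=6, slack=7)
Line 7: ['lightbulb'] (min_width=9, slack=4)
Line 8: ['journey', 'cat'] (min_width=11, slack=2)
Line 9: ['rain', 'release'] (min_width=12, slack=1)
Line 10: ['memory', 'rock'] (min_width=11, slack=2)
Line 11: ['cold'] (min_width=4, slack=9)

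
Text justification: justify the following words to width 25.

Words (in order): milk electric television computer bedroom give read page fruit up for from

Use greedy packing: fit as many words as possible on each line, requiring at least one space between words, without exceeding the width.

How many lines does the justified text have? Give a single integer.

Line 1: ['milk', 'electric', 'television'] (min_width=24, slack=1)
Line 2: ['computer', 'bedroom', 'give'] (min_width=21, slack=4)
Line 3: ['read', 'page', 'fruit', 'up', 'for'] (min_width=22, slack=3)
Line 4: ['from'] (min_width=4, slack=21)
Total lines: 4

Answer: 4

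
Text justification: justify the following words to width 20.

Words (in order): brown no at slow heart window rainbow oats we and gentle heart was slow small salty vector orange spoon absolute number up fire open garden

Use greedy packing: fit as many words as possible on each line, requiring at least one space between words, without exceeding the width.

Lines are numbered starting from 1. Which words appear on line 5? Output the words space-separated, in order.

Answer: salty vector orange

Derivation:
Line 1: ['brown', 'no', 'at', 'slow'] (min_width=16, slack=4)
Line 2: ['heart', 'window', 'rainbow'] (min_width=20, slack=0)
Line 3: ['oats', 'we', 'and', 'gentle'] (min_width=18, slack=2)
Line 4: ['heart', 'was', 'slow', 'small'] (min_width=20, slack=0)
Line 5: ['salty', 'vector', 'orange'] (min_width=19, slack=1)
Line 6: ['spoon', 'absolute'] (min_width=14, slack=6)
Line 7: ['number', 'up', 'fire', 'open'] (min_width=19, slack=1)
Line 8: ['garden'] (min_width=6, slack=14)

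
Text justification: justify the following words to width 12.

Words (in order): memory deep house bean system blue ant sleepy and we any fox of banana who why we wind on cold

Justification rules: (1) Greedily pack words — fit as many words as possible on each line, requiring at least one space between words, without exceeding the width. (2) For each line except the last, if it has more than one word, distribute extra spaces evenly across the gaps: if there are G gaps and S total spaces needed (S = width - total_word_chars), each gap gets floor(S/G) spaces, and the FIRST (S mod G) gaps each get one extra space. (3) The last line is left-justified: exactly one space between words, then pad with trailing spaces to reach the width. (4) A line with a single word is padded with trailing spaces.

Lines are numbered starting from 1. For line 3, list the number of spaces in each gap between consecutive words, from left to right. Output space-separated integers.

Line 1: ['memory', 'deep'] (min_width=11, slack=1)
Line 2: ['house', 'bean'] (min_width=10, slack=2)
Line 3: ['system', 'blue'] (min_width=11, slack=1)
Line 4: ['ant', 'sleepy'] (min_width=10, slack=2)
Line 5: ['and', 'we', 'any'] (min_width=10, slack=2)
Line 6: ['fox', 'of'] (min_width=6, slack=6)
Line 7: ['banana', 'who'] (min_width=10, slack=2)
Line 8: ['why', 'we', 'wind'] (min_width=11, slack=1)
Line 9: ['on', 'cold'] (min_width=7, slack=5)

Answer: 2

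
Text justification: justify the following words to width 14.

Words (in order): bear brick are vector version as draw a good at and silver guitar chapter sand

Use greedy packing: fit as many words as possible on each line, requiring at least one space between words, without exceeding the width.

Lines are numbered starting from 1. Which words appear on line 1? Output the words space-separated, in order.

Line 1: ['bear', 'brick', 'are'] (min_width=14, slack=0)
Line 2: ['vector', 'version'] (min_width=14, slack=0)
Line 3: ['as', 'draw', 'a', 'good'] (min_width=14, slack=0)
Line 4: ['at', 'and', 'silver'] (min_width=13, slack=1)
Line 5: ['guitar', 'chapter'] (min_width=14, slack=0)
Line 6: ['sand'] (min_width=4, slack=10)

Answer: bear brick are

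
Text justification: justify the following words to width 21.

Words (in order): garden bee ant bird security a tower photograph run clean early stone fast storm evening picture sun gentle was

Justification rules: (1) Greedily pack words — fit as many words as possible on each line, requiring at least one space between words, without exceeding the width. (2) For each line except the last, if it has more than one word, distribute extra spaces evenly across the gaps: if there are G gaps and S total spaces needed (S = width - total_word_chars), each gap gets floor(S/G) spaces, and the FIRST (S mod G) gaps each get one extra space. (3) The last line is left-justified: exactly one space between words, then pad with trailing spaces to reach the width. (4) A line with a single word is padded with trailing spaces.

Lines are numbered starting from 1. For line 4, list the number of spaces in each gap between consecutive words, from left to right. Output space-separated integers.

Answer: 4 3

Derivation:
Line 1: ['garden', 'bee', 'ant', 'bird'] (min_width=19, slack=2)
Line 2: ['security', 'a', 'tower'] (min_width=16, slack=5)
Line 3: ['photograph', 'run', 'clean'] (min_width=20, slack=1)
Line 4: ['early', 'stone', 'fast'] (min_width=16, slack=5)
Line 5: ['storm', 'evening', 'picture'] (min_width=21, slack=0)
Line 6: ['sun', 'gentle', 'was'] (min_width=14, slack=7)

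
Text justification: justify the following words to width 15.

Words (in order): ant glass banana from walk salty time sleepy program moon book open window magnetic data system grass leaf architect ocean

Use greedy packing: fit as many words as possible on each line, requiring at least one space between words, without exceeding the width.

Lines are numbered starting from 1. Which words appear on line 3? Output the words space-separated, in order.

Answer: walk salty time

Derivation:
Line 1: ['ant', 'glass'] (min_width=9, slack=6)
Line 2: ['banana', 'from'] (min_width=11, slack=4)
Line 3: ['walk', 'salty', 'time'] (min_width=15, slack=0)
Line 4: ['sleepy', 'program'] (min_width=14, slack=1)
Line 5: ['moon', 'book', 'open'] (min_width=14, slack=1)
Line 6: ['window', 'magnetic'] (min_width=15, slack=0)
Line 7: ['data', 'system'] (min_width=11, slack=4)
Line 8: ['grass', 'leaf'] (min_width=10, slack=5)
Line 9: ['architect', 'ocean'] (min_width=15, slack=0)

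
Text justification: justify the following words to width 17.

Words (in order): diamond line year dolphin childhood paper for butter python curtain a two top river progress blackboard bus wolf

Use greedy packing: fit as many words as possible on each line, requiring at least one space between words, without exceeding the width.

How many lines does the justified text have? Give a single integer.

Line 1: ['diamond', 'line', 'year'] (min_width=17, slack=0)
Line 2: ['dolphin', 'childhood'] (min_width=17, slack=0)
Line 3: ['paper', 'for', 'butter'] (min_width=16, slack=1)
Line 4: ['python', 'curtain', 'a'] (min_width=16, slack=1)
Line 5: ['two', 'top', 'river'] (min_width=13, slack=4)
Line 6: ['progress'] (min_width=8, slack=9)
Line 7: ['blackboard', 'bus'] (min_width=14, slack=3)
Line 8: ['wolf'] (min_width=4, slack=13)
Total lines: 8

Answer: 8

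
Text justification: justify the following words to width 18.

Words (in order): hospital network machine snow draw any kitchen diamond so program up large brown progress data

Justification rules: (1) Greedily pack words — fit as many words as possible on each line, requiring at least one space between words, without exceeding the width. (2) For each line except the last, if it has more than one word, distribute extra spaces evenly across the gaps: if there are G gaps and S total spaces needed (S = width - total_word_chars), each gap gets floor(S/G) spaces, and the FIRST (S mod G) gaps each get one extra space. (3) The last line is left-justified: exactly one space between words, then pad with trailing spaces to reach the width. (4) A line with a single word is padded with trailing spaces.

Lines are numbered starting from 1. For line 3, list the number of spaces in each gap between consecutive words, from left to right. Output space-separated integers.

Answer: 8

Derivation:
Line 1: ['hospital', 'network'] (min_width=16, slack=2)
Line 2: ['machine', 'snow', 'draw'] (min_width=17, slack=1)
Line 3: ['any', 'kitchen'] (min_width=11, slack=7)
Line 4: ['diamond', 'so', 'program'] (min_width=18, slack=0)
Line 5: ['up', 'large', 'brown'] (min_width=14, slack=4)
Line 6: ['progress', 'data'] (min_width=13, slack=5)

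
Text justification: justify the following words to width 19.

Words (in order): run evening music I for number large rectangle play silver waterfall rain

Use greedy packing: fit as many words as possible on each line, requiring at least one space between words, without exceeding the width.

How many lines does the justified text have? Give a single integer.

Line 1: ['run', 'evening', 'music', 'I'] (min_width=19, slack=0)
Line 2: ['for', 'number', 'large'] (min_width=16, slack=3)
Line 3: ['rectangle', 'play'] (min_width=14, slack=5)
Line 4: ['silver', 'waterfall'] (min_width=16, slack=3)
Line 5: ['rain'] (min_width=4, slack=15)
Total lines: 5

Answer: 5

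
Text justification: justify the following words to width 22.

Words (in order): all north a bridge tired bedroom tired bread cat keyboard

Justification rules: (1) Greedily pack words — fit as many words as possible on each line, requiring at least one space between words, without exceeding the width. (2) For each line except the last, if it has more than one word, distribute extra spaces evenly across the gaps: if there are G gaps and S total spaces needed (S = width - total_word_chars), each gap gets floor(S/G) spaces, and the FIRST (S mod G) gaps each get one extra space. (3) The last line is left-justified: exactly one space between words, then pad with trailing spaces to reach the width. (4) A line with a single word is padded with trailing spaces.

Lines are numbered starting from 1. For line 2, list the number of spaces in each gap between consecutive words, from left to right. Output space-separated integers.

Answer: 3 2

Derivation:
Line 1: ['all', 'north', 'a', 'bridge'] (min_width=18, slack=4)
Line 2: ['tired', 'bedroom', 'tired'] (min_width=19, slack=3)
Line 3: ['bread', 'cat', 'keyboard'] (min_width=18, slack=4)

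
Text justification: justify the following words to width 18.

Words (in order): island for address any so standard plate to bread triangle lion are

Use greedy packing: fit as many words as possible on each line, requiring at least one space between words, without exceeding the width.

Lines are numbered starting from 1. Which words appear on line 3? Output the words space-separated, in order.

Line 1: ['island', 'for', 'address'] (min_width=18, slack=0)
Line 2: ['any', 'so', 'standard'] (min_width=15, slack=3)
Line 3: ['plate', 'to', 'bread'] (min_width=14, slack=4)
Line 4: ['triangle', 'lion', 'are'] (min_width=17, slack=1)

Answer: plate to bread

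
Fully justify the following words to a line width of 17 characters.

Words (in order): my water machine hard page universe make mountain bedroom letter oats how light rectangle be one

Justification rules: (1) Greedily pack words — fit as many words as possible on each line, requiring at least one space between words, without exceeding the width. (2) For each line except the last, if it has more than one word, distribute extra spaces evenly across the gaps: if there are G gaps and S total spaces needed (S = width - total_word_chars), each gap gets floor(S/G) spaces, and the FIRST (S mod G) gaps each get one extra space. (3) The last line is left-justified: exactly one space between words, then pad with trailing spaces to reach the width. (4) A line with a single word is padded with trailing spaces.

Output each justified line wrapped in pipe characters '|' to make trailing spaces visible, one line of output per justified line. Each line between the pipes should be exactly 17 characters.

Line 1: ['my', 'water', 'machine'] (min_width=16, slack=1)
Line 2: ['hard', 'page'] (min_width=9, slack=8)
Line 3: ['universe', 'make'] (min_width=13, slack=4)
Line 4: ['mountain', 'bedroom'] (min_width=16, slack=1)
Line 5: ['letter', 'oats', 'how'] (min_width=15, slack=2)
Line 6: ['light', 'rectangle'] (min_width=15, slack=2)
Line 7: ['be', 'one'] (min_width=6, slack=11)

Answer: |my  water machine|
|hard         page|
|universe     make|
|mountain  bedroom|
|letter  oats  how|
|light   rectangle|
|be one           |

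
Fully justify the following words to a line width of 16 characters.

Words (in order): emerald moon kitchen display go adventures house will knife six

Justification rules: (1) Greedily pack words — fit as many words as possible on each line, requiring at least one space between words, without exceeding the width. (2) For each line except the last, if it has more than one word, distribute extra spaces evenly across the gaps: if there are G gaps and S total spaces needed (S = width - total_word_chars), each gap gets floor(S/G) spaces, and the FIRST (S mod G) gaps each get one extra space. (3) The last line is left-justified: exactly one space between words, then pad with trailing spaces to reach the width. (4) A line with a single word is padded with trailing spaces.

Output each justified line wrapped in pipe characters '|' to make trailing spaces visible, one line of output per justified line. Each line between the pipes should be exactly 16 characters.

Line 1: ['emerald', 'moon'] (min_width=12, slack=4)
Line 2: ['kitchen', 'display'] (min_width=15, slack=1)
Line 3: ['go', 'adventures'] (min_width=13, slack=3)
Line 4: ['house', 'will', 'knife'] (min_width=16, slack=0)
Line 5: ['six'] (min_width=3, slack=13)

Answer: |emerald     moon|
|kitchen  display|
|go    adventures|
|house will knife|
|six             |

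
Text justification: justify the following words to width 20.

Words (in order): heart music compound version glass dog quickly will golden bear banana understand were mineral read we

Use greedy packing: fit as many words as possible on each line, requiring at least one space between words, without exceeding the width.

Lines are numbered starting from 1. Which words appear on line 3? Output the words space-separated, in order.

Answer: quickly will golden

Derivation:
Line 1: ['heart', 'music', 'compound'] (min_width=20, slack=0)
Line 2: ['version', 'glass', 'dog'] (min_width=17, slack=3)
Line 3: ['quickly', 'will', 'golden'] (min_width=19, slack=1)
Line 4: ['bear', 'banana'] (min_width=11, slack=9)
Line 5: ['understand', 'were'] (min_width=15, slack=5)
Line 6: ['mineral', 'read', 'we'] (min_width=15, slack=5)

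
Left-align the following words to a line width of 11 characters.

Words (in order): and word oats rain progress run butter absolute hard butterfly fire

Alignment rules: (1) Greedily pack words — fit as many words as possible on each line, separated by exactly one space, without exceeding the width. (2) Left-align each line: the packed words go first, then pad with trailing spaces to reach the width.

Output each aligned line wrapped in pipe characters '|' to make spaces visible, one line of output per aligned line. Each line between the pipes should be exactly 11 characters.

Line 1: ['and', 'word'] (min_width=8, slack=3)
Line 2: ['oats', 'rain'] (min_width=9, slack=2)
Line 3: ['progress'] (min_width=8, slack=3)
Line 4: ['run', 'butter'] (min_width=10, slack=1)
Line 5: ['absolute'] (min_width=8, slack=3)
Line 6: ['hard'] (min_width=4, slack=7)
Line 7: ['butterfly'] (min_width=9, slack=2)
Line 8: ['fire'] (min_width=4, slack=7)

Answer: |and word   |
|oats rain  |
|progress   |
|run butter |
|absolute   |
|hard       |
|butterfly  |
|fire       |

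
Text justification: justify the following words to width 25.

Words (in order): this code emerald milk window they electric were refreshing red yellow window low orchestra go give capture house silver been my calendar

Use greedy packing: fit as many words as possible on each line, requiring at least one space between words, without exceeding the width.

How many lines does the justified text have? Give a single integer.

Line 1: ['this', 'code', 'emerald', 'milk'] (min_width=22, slack=3)
Line 2: ['window', 'they', 'electric', 'were'] (min_width=25, slack=0)
Line 3: ['refreshing', 'red', 'yellow'] (min_width=21, slack=4)
Line 4: ['window', 'low', 'orchestra', 'go'] (min_width=23, slack=2)
Line 5: ['give', 'capture', 'house', 'silver'] (min_width=25, slack=0)
Line 6: ['been', 'my', 'calendar'] (min_width=16, slack=9)
Total lines: 6

Answer: 6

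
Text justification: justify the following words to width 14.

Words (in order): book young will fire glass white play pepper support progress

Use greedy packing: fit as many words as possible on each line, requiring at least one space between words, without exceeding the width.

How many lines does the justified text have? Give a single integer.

Answer: 6

Derivation:
Line 1: ['book', 'young'] (min_width=10, slack=4)
Line 2: ['will', 'fire'] (min_width=9, slack=5)
Line 3: ['glass', 'white'] (min_width=11, slack=3)
Line 4: ['play', 'pepper'] (min_width=11, slack=3)
Line 5: ['support'] (min_width=7, slack=7)
Line 6: ['progress'] (min_width=8, slack=6)
Total lines: 6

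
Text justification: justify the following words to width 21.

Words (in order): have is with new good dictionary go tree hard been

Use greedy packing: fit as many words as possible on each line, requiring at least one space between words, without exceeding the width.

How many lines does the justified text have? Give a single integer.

Line 1: ['have', 'is', 'with', 'new', 'good'] (min_width=21, slack=0)
Line 2: ['dictionary', 'go', 'tree'] (min_width=18, slack=3)
Line 3: ['hard', 'been'] (min_width=9, slack=12)
Total lines: 3

Answer: 3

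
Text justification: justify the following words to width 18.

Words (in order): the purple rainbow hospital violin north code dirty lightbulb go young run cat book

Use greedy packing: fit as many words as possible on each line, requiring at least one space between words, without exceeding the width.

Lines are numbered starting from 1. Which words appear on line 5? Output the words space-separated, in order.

Answer: run cat book

Derivation:
Line 1: ['the', 'purple', 'rainbow'] (min_width=18, slack=0)
Line 2: ['hospital', 'violin'] (min_width=15, slack=3)
Line 3: ['north', 'code', 'dirty'] (min_width=16, slack=2)
Line 4: ['lightbulb', 'go', 'young'] (min_width=18, slack=0)
Line 5: ['run', 'cat', 'book'] (min_width=12, slack=6)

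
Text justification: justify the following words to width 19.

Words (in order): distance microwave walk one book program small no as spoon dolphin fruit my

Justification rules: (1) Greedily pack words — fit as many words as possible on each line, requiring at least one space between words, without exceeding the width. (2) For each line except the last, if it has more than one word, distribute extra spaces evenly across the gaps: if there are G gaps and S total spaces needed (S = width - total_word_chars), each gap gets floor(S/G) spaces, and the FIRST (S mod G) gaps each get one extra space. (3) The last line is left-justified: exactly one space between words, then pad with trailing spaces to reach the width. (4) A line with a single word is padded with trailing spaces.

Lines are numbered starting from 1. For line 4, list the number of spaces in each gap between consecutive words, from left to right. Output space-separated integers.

Line 1: ['distance', 'microwave'] (min_width=18, slack=1)
Line 2: ['walk', 'one', 'book'] (min_width=13, slack=6)
Line 3: ['program', 'small', 'no', 'as'] (min_width=19, slack=0)
Line 4: ['spoon', 'dolphin', 'fruit'] (min_width=19, slack=0)
Line 5: ['my'] (min_width=2, slack=17)

Answer: 1 1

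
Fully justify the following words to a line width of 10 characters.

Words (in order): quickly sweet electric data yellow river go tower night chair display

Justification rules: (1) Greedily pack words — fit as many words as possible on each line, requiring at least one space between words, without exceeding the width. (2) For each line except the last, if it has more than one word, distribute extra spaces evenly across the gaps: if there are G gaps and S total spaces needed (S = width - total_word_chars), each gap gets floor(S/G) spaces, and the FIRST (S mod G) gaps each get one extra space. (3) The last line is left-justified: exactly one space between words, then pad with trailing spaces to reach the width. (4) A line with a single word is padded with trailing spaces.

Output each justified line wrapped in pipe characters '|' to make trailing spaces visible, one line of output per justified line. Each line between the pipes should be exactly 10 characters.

Line 1: ['quickly'] (min_width=7, slack=3)
Line 2: ['sweet'] (min_width=5, slack=5)
Line 3: ['electric'] (min_width=8, slack=2)
Line 4: ['data'] (min_width=4, slack=6)
Line 5: ['yellow'] (min_width=6, slack=4)
Line 6: ['river', 'go'] (min_width=8, slack=2)
Line 7: ['tower'] (min_width=5, slack=5)
Line 8: ['night'] (min_width=5, slack=5)
Line 9: ['chair'] (min_width=5, slack=5)
Line 10: ['display'] (min_width=7, slack=3)

Answer: |quickly   |
|sweet     |
|electric  |
|data      |
|yellow    |
|river   go|
|tower     |
|night     |
|chair     |
|display   |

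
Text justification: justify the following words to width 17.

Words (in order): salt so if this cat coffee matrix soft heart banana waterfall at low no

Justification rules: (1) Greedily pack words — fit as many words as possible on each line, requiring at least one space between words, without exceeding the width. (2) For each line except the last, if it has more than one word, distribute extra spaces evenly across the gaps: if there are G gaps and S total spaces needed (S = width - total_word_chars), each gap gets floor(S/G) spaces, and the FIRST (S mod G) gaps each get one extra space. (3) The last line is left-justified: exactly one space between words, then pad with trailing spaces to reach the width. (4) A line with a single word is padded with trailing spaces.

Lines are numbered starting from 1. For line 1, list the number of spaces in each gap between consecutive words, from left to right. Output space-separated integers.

Answer: 2 2 1

Derivation:
Line 1: ['salt', 'so', 'if', 'this'] (min_width=15, slack=2)
Line 2: ['cat', 'coffee', 'matrix'] (min_width=17, slack=0)
Line 3: ['soft', 'heart', 'banana'] (min_width=17, slack=0)
Line 4: ['waterfall', 'at', 'low'] (min_width=16, slack=1)
Line 5: ['no'] (min_width=2, slack=15)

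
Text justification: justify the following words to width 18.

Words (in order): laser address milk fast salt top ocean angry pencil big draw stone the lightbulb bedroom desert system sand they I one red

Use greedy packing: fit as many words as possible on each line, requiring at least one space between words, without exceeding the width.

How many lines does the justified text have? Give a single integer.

Line 1: ['laser', 'address', 'milk'] (min_width=18, slack=0)
Line 2: ['fast', 'salt', 'top'] (min_width=13, slack=5)
Line 3: ['ocean', 'angry', 'pencil'] (min_width=18, slack=0)
Line 4: ['big', 'draw', 'stone', 'the'] (min_width=18, slack=0)
Line 5: ['lightbulb', 'bedroom'] (min_width=17, slack=1)
Line 6: ['desert', 'system', 'sand'] (min_width=18, slack=0)
Line 7: ['they', 'I', 'one', 'red'] (min_width=14, slack=4)
Total lines: 7

Answer: 7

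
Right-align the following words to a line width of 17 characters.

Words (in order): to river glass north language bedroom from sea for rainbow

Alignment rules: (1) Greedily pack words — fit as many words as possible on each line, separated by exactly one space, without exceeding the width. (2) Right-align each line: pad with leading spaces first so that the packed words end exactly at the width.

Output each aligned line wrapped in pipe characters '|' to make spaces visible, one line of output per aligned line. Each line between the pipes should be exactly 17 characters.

Answer: |   to river glass|
|   north language|
| bedroom from sea|
|      for rainbow|

Derivation:
Line 1: ['to', 'river', 'glass'] (min_width=14, slack=3)
Line 2: ['north', 'language'] (min_width=14, slack=3)
Line 3: ['bedroom', 'from', 'sea'] (min_width=16, slack=1)
Line 4: ['for', 'rainbow'] (min_width=11, slack=6)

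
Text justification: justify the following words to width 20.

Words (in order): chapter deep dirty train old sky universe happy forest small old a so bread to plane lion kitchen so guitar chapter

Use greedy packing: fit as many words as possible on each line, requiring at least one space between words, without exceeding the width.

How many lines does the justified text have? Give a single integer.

Line 1: ['chapter', 'deep', 'dirty'] (min_width=18, slack=2)
Line 2: ['train', 'old', 'sky'] (min_width=13, slack=7)
Line 3: ['universe', 'happy'] (min_width=14, slack=6)
Line 4: ['forest', 'small', 'old', 'a'] (min_width=18, slack=2)
Line 5: ['so', 'bread', 'to', 'plane'] (min_width=17, slack=3)
Line 6: ['lion', 'kitchen', 'so'] (min_width=15, slack=5)
Line 7: ['guitar', 'chapter'] (min_width=14, slack=6)
Total lines: 7

Answer: 7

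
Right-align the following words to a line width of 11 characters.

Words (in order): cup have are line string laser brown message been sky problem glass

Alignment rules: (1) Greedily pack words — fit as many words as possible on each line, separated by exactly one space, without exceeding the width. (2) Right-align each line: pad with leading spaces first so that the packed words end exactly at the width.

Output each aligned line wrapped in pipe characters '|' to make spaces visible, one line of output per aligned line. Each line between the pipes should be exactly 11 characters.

Answer: |   cup have|
|   are line|
|     string|
|laser brown|
|    message|
|   been sky|
|    problem|
|      glass|

Derivation:
Line 1: ['cup', 'have'] (min_width=8, slack=3)
Line 2: ['are', 'line'] (min_width=8, slack=3)
Line 3: ['string'] (min_width=6, slack=5)
Line 4: ['laser', 'brown'] (min_width=11, slack=0)
Line 5: ['message'] (min_width=7, slack=4)
Line 6: ['been', 'sky'] (min_width=8, slack=3)
Line 7: ['problem'] (min_width=7, slack=4)
Line 8: ['glass'] (min_width=5, slack=6)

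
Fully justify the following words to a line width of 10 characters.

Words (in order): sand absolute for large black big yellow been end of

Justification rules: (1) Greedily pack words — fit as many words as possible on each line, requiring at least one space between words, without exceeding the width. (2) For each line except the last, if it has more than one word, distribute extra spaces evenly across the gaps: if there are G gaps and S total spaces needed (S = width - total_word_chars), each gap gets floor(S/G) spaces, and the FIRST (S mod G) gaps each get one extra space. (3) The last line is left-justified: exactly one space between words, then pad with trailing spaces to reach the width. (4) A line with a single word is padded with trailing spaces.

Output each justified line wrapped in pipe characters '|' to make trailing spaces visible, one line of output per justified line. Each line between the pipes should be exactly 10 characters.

Line 1: ['sand'] (min_width=4, slack=6)
Line 2: ['absolute'] (min_width=8, slack=2)
Line 3: ['for', 'large'] (min_width=9, slack=1)
Line 4: ['black', 'big'] (min_width=9, slack=1)
Line 5: ['yellow'] (min_width=6, slack=4)
Line 6: ['been', 'end'] (min_width=8, slack=2)
Line 7: ['of'] (min_width=2, slack=8)

Answer: |sand      |
|absolute  |
|for  large|
|black  big|
|yellow    |
|been   end|
|of        |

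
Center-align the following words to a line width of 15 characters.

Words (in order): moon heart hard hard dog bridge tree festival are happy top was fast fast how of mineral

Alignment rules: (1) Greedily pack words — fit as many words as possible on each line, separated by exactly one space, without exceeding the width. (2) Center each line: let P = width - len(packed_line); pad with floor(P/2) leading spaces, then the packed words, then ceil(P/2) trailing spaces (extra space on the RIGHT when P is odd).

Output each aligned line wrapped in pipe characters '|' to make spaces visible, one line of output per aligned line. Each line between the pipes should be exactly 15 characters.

Line 1: ['moon', 'heart', 'hard'] (min_width=15, slack=0)
Line 2: ['hard', 'dog', 'bridge'] (min_width=15, slack=0)
Line 3: ['tree', 'festival'] (min_width=13, slack=2)
Line 4: ['are', 'happy', 'top'] (min_width=13, slack=2)
Line 5: ['was', 'fast', 'fast'] (min_width=13, slack=2)
Line 6: ['how', 'of', 'mineral'] (min_width=14, slack=1)

Answer: |moon heart hard|
|hard dog bridge|
| tree festival |
| are happy top |
| was fast fast |
|how of mineral |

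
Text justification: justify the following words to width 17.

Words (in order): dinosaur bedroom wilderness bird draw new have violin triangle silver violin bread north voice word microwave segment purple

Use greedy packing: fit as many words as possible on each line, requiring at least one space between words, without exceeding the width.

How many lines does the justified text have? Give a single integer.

Answer: 8

Derivation:
Line 1: ['dinosaur', 'bedroom'] (min_width=16, slack=1)
Line 2: ['wilderness', 'bird'] (min_width=15, slack=2)
Line 3: ['draw', 'new', 'have'] (min_width=13, slack=4)
Line 4: ['violin', 'triangle'] (min_width=15, slack=2)
Line 5: ['silver', 'violin'] (min_width=13, slack=4)
Line 6: ['bread', 'north', 'voice'] (min_width=17, slack=0)
Line 7: ['word', 'microwave'] (min_width=14, slack=3)
Line 8: ['segment', 'purple'] (min_width=14, slack=3)
Total lines: 8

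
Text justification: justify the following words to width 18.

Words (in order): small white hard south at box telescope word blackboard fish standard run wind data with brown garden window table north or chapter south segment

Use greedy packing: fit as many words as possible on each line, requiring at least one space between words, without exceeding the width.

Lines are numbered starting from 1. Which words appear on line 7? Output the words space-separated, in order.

Answer: garden window

Derivation:
Line 1: ['small', 'white', 'hard'] (min_width=16, slack=2)
Line 2: ['south', 'at', 'box'] (min_width=12, slack=6)
Line 3: ['telescope', 'word'] (min_width=14, slack=4)
Line 4: ['blackboard', 'fish'] (min_width=15, slack=3)
Line 5: ['standard', 'run', 'wind'] (min_width=17, slack=1)
Line 6: ['data', 'with', 'brown'] (min_width=15, slack=3)
Line 7: ['garden', 'window'] (min_width=13, slack=5)
Line 8: ['table', 'north', 'or'] (min_width=14, slack=4)
Line 9: ['chapter', 'south'] (min_width=13, slack=5)
Line 10: ['segment'] (min_width=7, slack=11)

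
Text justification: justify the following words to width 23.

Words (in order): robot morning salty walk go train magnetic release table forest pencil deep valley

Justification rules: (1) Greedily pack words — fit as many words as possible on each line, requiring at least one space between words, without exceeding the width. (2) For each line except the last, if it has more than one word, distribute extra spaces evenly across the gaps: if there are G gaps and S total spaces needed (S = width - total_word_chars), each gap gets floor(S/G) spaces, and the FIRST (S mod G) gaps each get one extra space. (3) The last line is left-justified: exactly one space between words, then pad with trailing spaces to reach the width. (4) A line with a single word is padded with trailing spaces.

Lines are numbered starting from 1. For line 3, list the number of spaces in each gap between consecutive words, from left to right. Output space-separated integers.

Line 1: ['robot', 'morning', 'salty'] (min_width=19, slack=4)
Line 2: ['walk', 'go', 'train', 'magnetic'] (min_width=22, slack=1)
Line 3: ['release', 'table', 'forest'] (min_width=20, slack=3)
Line 4: ['pencil', 'deep', 'valley'] (min_width=18, slack=5)

Answer: 3 2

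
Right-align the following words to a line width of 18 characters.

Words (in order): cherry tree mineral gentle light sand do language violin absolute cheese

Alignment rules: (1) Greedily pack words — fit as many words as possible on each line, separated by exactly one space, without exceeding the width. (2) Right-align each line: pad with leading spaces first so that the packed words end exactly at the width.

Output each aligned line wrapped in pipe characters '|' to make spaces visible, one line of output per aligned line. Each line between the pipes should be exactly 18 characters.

Line 1: ['cherry', 'tree'] (min_width=11, slack=7)
Line 2: ['mineral', 'gentle'] (min_width=14, slack=4)
Line 3: ['light', 'sand', 'do'] (min_width=13, slack=5)
Line 4: ['language', 'violin'] (min_width=15, slack=3)
Line 5: ['absolute', 'cheese'] (min_width=15, slack=3)

Answer: |       cherry tree|
|    mineral gentle|
|     light sand do|
|   language violin|
|   absolute cheese|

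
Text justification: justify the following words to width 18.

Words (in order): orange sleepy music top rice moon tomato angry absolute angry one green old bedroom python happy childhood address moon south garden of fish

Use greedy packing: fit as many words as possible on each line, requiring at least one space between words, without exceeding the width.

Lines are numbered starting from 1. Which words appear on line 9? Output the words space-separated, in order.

Answer: of fish

Derivation:
Line 1: ['orange', 'sleepy'] (min_width=13, slack=5)
Line 2: ['music', 'top', 'rice'] (min_width=14, slack=4)
Line 3: ['moon', 'tomato', 'angry'] (min_width=17, slack=1)
Line 4: ['absolute', 'angry', 'one'] (min_width=18, slack=0)
Line 5: ['green', 'old', 'bedroom'] (min_width=17, slack=1)
Line 6: ['python', 'happy'] (min_width=12, slack=6)
Line 7: ['childhood', 'address'] (min_width=17, slack=1)
Line 8: ['moon', 'south', 'garden'] (min_width=17, slack=1)
Line 9: ['of', 'fish'] (min_width=7, slack=11)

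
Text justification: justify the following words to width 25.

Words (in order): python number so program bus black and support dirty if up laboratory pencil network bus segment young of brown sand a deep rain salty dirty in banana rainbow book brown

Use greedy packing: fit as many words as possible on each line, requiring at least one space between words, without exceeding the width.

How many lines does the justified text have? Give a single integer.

Line 1: ['python', 'number', 'so', 'program'] (min_width=24, slack=1)
Line 2: ['bus', 'black', 'and', 'support'] (min_width=21, slack=4)
Line 3: ['dirty', 'if', 'up', 'laboratory'] (min_width=22, slack=3)
Line 4: ['pencil', 'network', 'bus'] (min_width=18, slack=7)
Line 5: ['segment', 'young', 'of', 'brown'] (min_width=22, slack=3)
Line 6: ['sand', 'a', 'deep', 'rain', 'salty'] (min_width=22, slack=3)
Line 7: ['dirty', 'in', 'banana', 'rainbow'] (min_width=23, slack=2)
Line 8: ['book', 'brown'] (min_width=10, slack=15)
Total lines: 8

Answer: 8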